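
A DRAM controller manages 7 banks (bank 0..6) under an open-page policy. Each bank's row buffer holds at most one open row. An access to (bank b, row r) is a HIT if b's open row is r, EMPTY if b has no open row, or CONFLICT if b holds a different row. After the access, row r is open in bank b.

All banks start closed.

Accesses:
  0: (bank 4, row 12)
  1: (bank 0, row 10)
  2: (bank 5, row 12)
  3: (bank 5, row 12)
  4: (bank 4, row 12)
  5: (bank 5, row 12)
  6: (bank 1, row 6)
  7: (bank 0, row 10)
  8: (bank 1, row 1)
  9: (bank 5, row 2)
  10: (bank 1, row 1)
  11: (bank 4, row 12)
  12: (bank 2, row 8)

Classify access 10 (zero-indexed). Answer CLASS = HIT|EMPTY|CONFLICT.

CLASS = HIT

step 0: bank4 None->12 [EMPTY]
step 1: bank0 None->10 [EMPTY]
step 2: bank5 None->12 [EMPTY]
step 3: bank5 12->12 [HIT]
step 4: bank4 12->12 [HIT]
step 5: bank5 12->12 [HIT]
step 6: bank1 None->6 [EMPTY]
step 7: bank0 10->10 [HIT]
step 8: bank1 6->1 [CONFLICT]
step 9: bank5 12->2 [CONFLICT]
step 10: bank1 1->1 [HIT]
step 11: bank4 12->12 [HIT]
step 12: bank2 None->8 [EMPTY]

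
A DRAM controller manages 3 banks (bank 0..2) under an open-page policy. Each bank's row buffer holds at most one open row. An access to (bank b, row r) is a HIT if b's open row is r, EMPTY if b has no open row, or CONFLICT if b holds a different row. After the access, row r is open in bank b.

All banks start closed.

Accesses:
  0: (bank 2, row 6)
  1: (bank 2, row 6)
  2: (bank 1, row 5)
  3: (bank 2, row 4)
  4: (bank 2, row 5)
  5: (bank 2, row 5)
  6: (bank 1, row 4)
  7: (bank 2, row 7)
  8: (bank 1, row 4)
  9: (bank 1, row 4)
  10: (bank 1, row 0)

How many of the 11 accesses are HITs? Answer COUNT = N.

  [0] b2 r6: no row ⇒ E
  [1] b2 r6: had r6 ⇒ H
  [2] b1 r5: no row ⇒ E
  [3] b2 r4: had r6 ⇒ C
  [4] b2 r5: had r4 ⇒ C
  [5] b2 r5: had r5 ⇒ H
  [6] b1 r4: had r5 ⇒ C
  [7] b2 r7: had r5 ⇒ C
  [8] b1 r4: had r4 ⇒ H
  [9] b1 r4: had r4 ⇒ H
  [10] b1 r0: had r4 ⇒ C

COUNT = 4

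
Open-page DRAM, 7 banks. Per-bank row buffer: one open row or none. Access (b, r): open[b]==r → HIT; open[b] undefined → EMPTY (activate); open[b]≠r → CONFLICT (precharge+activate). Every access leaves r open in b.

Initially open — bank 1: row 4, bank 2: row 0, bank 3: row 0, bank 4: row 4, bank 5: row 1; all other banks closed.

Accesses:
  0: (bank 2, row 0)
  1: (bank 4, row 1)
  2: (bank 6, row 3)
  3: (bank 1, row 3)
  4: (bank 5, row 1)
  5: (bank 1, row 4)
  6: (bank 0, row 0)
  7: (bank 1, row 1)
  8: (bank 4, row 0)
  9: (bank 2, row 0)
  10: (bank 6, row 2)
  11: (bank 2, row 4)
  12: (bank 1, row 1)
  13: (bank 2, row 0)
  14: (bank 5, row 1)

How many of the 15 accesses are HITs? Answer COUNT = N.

#0 (2,0) H  (was 0)
#1 (4,1) C  (was 4)
#2 (6,3) E
#3 (1,3) C  (was 4)
#4 (5,1) H  (was 1)
#5 (1,4) C  (was 3)
#6 (0,0) E
#7 (1,1) C  (was 4)
#8 (4,0) C  (was 1)
#9 (2,0) H  (was 0)
#10 (6,2) C  (was 3)
#11 (2,4) C  (was 0)
#12 (1,1) H  (was 1)
#13 (2,0) C  (was 4)
#14 (5,1) H  (was 1)

COUNT = 5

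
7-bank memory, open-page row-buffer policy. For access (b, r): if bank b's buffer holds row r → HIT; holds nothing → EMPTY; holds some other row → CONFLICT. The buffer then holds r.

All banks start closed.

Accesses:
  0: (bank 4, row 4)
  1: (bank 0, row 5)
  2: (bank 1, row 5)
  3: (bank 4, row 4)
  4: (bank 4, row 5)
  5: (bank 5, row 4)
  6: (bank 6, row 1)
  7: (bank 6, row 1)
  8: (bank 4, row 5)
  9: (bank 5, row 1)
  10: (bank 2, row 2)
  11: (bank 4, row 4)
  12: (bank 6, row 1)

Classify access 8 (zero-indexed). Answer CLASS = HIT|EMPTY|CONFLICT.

  [0] b4 r4: no row ⇒ E
  [1] b0 r5: no row ⇒ E
  [2] b1 r5: no row ⇒ E
  [3] b4 r4: had r4 ⇒ H
  [4] b4 r5: had r4 ⇒ C
  [5] b5 r4: no row ⇒ E
  [6] b6 r1: no row ⇒ E
  [7] b6 r1: had r1 ⇒ H
  [8] b4 r5: had r5 ⇒ H
  [9] b5 r1: had r4 ⇒ C
  [10] b2 r2: no row ⇒ E
  [11] b4 r4: had r5 ⇒ C
  [12] b6 r1: had r1 ⇒ H

CLASS = HIT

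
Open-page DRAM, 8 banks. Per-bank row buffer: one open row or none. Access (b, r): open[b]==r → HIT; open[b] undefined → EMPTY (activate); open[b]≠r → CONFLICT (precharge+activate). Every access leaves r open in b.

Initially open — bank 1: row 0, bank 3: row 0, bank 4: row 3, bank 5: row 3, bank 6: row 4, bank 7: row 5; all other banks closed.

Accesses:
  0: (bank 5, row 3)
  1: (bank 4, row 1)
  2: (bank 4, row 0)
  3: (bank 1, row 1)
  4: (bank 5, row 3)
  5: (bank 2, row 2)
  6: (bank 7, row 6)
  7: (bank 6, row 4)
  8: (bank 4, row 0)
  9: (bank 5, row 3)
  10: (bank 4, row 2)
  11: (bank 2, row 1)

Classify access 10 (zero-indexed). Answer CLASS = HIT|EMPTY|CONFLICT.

CLASS = CONFLICT

#0 (5,3) H  (was 3)
#1 (4,1) C  (was 3)
#2 (4,0) C  (was 1)
#3 (1,1) C  (was 0)
#4 (5,3) H  (was 3)
#5 (2,2) E
#6 (7,6) C  (was 5)
#7 (6,4) H  (was 4)
#8 (4,0) H  (was 0)
#9 (5,3) H  (was 3)
#10 (4,2) C  (was 0)
#11 (2,1) C  (was 2)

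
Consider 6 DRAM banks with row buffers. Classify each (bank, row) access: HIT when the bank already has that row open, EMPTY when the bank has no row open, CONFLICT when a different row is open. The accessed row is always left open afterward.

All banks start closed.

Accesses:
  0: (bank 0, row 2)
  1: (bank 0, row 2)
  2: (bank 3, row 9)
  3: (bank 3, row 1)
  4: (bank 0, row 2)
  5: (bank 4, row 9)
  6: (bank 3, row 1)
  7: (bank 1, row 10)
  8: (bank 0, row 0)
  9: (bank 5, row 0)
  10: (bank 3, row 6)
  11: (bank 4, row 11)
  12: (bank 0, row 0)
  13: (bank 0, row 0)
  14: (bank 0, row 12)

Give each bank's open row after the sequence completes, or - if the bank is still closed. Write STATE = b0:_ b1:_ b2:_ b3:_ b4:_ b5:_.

STATE = b0:12 b1:10 b2:- b3:6 b4:11 b5:0

step 0: bank0 None->2 [EMPTY]
step 1: bank0 2->2 [HIT]
step 2: bank3 None->9 [EMPTY]
step 3: bank3 9->1 [CONFLICT]
step 4: bank0 2->2 [HIT]
step 5: bank4 None->9 [EMPTY]
step 6: bank3 1->1 [HIT]
step 7: bank1 None->10 [EMPTY]
step 8: bank0 2->0 [CONFLICT]
step 9: bank5 None->0 [EMPTY]
step 10: bank3 1->6 [CONFLICT]
step 11: bank4 9->11 [CONFLICT]
step 12: bank0 0->0 [HIT]
step 13: bank0 0->0 [HIT]
step 14: bank0 0->12 [CONFLICT]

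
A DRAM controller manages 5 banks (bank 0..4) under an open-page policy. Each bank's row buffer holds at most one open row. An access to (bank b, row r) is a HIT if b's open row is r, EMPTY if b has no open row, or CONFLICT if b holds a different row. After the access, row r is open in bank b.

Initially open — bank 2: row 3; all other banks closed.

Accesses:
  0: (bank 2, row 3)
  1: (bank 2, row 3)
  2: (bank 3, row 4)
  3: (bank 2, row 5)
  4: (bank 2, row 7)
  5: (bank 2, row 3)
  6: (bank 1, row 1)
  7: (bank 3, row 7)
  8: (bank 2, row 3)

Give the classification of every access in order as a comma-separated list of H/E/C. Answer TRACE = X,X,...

#0 (2,3) H  (was 3)
#1 (2,3) H  (was 3)
#2 (3,4) E
#3 (2,5) C  (was 3)
#4 (2,7) C  (was 5)
#5 (2,3) C  (was 7)
#6 (1,1) E
#7 (3,7) C  (was 4)
#8 (2,3) H  (was 3)

TRACE = H,H,E,C,C,C,E,C,H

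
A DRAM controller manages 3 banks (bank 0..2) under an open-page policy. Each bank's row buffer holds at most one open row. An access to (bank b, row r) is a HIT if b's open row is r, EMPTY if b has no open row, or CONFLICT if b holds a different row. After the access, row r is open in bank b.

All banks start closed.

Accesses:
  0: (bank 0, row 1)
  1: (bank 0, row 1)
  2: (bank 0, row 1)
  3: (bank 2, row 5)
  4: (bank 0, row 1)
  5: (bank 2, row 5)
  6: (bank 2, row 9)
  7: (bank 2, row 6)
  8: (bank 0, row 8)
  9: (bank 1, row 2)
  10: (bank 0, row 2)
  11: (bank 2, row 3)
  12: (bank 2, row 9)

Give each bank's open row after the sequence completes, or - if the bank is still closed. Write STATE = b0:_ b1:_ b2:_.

#0 (0,1) E
#1 (0,1) H  (was 1)
#2 (0,1) H  (was 1)
#3 (2,5) E
#4 (0,1) H  (was 1)
#5 (2,5) H  (was 5)
#6 (2,9) C  (was 5)
#7 (2,6) C  (was 9)
#8 (0,8) C  (was 1)
#9 (1,2) E
#10 (0,2) C  (was 8)
#11 (2,3) C  (was 6)
#12 (2,9) C  (was 3)

STATE = b0:2 b1:2 b2:9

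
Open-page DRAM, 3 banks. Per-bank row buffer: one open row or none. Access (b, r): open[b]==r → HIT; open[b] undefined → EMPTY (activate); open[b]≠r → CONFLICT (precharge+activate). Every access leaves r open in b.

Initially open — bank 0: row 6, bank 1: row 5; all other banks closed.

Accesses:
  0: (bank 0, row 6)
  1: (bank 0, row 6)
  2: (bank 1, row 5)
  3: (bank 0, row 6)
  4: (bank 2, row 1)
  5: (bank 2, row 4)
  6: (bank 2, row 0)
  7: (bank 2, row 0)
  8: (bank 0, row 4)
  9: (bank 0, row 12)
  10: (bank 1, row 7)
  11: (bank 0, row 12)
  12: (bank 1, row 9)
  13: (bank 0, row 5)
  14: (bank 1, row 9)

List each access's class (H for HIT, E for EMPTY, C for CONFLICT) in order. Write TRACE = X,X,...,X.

#0 (0,6) H  (was 6)
#1 (0,6) H  (was 6)
#2 (1,5) H  (was 5)
#3 (0,6) H  (was 6)
#4 (2,1) E
#5 (2,4) C  (was 1)
#6 (2,0) C  (was 4)
#7 (2,0) H  (was 0)
#8 (0,4) C  (was 6)
#9 (0,12) C  (was 4)
#10 (1,7) C  (was 5)
#11 (0,12) H  (was 12)
#12 (1,9) C  (was 7)
#13 (0,5) C  (was 12)
#14 (1,9) H  (was 9)

TRACE = H,H,H,H,E,C,C,H,C,C,C,H,C,C,H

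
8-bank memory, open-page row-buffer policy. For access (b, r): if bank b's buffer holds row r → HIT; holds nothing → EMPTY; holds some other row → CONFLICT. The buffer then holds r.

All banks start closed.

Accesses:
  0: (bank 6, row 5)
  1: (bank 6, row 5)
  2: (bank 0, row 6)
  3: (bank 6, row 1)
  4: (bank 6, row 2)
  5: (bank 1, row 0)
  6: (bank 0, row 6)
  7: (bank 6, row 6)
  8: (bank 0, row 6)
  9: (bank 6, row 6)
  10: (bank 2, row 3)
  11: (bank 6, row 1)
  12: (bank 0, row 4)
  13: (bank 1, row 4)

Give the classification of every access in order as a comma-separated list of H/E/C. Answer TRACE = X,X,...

step 0: bank6 None->5 [EMPTY]
step 1: bank6 5->5 [HIT]
step 2: bank0 None->6 [EMPTY]
step 3: bank6 5->1 [CONFLICT]
step 4: bank6 1->2 [CONFLICT]
step 5: bank1 None->0 [EMPTY]
step 6: bank0 6->6 [HIT]
step 7: bank6 2->6 [CONFLICT]
step 8: bank0 6->6 [HIT]
step 9: bank6 6->6 [HIT]
step 10: bank2 None->3 [EMPTY]
step 11: bank6 6->1 [CONFLICT]
step 12: bank0 6->4 [CONFLICT]
step 13: bank1 0->4 [CONFLICT]

TRACE = E,H,E,C,C,E,H,C,H,H,E,C,C,C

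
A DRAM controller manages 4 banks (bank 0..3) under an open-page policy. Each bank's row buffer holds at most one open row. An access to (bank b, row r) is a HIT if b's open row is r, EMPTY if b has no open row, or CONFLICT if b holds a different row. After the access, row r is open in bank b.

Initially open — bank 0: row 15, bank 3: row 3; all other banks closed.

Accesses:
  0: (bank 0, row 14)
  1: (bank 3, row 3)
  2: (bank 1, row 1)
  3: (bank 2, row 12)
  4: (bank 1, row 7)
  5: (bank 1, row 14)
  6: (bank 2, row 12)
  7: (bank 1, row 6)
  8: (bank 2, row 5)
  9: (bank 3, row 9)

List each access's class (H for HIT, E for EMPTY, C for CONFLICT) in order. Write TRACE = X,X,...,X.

TRACE = C,H,E,E,C,C,H,C,C,C

#0 (0,14) C  (was 15)
#1 (3,3) H  (was 3)
#2 (1,1) E
#3 (2,12) E
#4 (1,7) C  (was 1)
#5 (1,14) C  (was 7)
#6 (2,12) H  (was 12)
#7 (1,6) C  (was 14)
#8 (2,5) C  (was 12)
#9 (3,9) C  (was 3)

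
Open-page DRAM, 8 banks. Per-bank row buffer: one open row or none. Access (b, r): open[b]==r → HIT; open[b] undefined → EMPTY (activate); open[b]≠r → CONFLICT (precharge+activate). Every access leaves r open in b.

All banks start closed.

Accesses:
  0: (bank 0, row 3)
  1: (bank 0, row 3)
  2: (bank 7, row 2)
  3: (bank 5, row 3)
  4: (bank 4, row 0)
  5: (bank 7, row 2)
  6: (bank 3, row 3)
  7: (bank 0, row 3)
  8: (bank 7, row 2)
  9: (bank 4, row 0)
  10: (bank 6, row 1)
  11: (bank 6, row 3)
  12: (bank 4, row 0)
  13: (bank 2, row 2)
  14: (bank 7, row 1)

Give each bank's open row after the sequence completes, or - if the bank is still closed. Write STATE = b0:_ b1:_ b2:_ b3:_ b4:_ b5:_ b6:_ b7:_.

step 0: bank0 None->3 [EMPTY]
step 1: bank0 3->3 [HIT]
step 2: bank7 None->2 [EMPTY]
step 3: bank5 None->3 [EMPTY]
step 4: bank4 None->0 [EMPTY]
step 5: bank7 2->2 [HIT]
step 6: bank3 None->3 [EMPTY]
step 7: bank0 3->3 [HIT]
step 8: bank7 2->2 [HIT]
step 9: bank4 0->0 [HIT]
step 10: bank6 None->1 [EMPTY]
step 11: bank6 1->3 [CONFLICT]
step 12: bank4 0->0 [HIT]
step 13: bank2 None->2 [EMPTY]
step 14: bank7 2->1 [CONFLICT]

STATE = b0:3 b1:- b2:2 b3:3 b4:0 b5:3 b6:3 b7:1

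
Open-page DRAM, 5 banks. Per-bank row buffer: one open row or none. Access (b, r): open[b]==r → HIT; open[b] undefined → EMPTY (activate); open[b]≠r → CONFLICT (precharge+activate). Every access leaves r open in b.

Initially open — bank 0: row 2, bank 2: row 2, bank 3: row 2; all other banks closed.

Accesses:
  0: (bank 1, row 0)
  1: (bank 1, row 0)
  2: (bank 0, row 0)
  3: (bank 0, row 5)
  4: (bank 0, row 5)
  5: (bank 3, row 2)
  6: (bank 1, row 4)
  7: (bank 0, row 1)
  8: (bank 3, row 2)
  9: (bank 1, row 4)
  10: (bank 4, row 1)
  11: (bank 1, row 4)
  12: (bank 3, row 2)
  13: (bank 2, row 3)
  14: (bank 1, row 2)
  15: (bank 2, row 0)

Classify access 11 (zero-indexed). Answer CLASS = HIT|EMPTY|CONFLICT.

  [0] b1 r0: no row ⇒ E
  [1] b1 r0: had r0 ⇒ H
  [2] b0 r0: had r2 ⇒ C
  [3] b0 r5: had r0 ⇒ C
  [4] b0 r5: had r5 ⇒ H
  [5] b3 r2: had r2 ⇒ H
  [6] b1 r4: had r0 ⇒ C
  [7] b0 r1: had r5 ⇒ C
  [8] b3 r2: had r2 ⇒ H
  [9] b1 r4: had r4 ⇒ H
  [10] b4 r1: no row ⇒ E
  [11] b1 r4: had r4 ⇒ H
  [12] b3 r2: had r2 ⇒ H
  [13] b2 r3: had r2 ⇒ C
  [14] b1 r2: had r4 ⇒ C
  [15] b2 r0: had r3 ⇒ C

CLASS = HIT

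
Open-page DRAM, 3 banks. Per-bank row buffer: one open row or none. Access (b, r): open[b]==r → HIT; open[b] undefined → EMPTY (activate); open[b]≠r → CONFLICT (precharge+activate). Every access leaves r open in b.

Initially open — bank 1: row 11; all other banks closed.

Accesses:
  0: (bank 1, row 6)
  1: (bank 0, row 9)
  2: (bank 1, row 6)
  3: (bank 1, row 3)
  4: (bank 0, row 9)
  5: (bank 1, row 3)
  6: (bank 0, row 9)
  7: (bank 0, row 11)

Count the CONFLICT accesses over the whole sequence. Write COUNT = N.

COUNT = 3

  [0] b1 r6: had r11 ⇒ C
  [1] b0 r9: no row ⇒ E
  [2] b1 r6: had r6 ⇒ H
  [3] b1 r3: had r6 ⇒ C
  [4] b0 r9: had r9 ⇒ H
  [5] b1 r3: had r3 ⇒ H
  [6] b0 r9: had r9 ⇒ H
  [7] b0 r11: had r9 ⇒ C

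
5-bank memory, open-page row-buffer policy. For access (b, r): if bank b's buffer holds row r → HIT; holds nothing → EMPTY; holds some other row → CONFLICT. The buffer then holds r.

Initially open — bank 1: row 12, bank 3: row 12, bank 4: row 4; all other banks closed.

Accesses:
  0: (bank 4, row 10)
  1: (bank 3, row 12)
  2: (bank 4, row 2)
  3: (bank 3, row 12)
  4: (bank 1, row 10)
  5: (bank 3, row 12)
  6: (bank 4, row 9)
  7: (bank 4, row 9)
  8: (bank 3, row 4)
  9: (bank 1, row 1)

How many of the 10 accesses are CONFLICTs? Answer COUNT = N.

0: bank 4 row 10 — prev 4 → CONFLICT
1: bank 3 row 12 — prev 12 → HIT
2: bank 4 row 2 — prev 10 → CONFLICT
3: bank 3 row 12 — prev 12 → HIT
4: bank 1 row 10 — prev 12 → CONFLICT
5: bank 3 row 12 — prev 12 → HIT
6: bank 4 row 9 — prev 2 → CONFLICT
7: bank 4 row 9 — prev 9 → HIT
8: bank 3 row 4 — prev 12 → CONFLICT
9: bank 1 row 1 — prev 10 → CONFLICT

COUNT = 6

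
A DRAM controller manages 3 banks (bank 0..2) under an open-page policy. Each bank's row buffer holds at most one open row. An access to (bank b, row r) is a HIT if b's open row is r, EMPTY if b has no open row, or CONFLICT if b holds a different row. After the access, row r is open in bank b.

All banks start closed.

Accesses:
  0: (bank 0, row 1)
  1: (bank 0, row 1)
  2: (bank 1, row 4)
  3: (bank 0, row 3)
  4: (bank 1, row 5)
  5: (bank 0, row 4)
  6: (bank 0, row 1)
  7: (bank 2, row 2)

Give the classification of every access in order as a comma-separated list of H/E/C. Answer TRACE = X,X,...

TRACE = E,H,E,C,C,C,C,E

#0 (0,1) E
#1 (0,1) H  (was 1)
#2 (1,4) E
#3 (0,3) C  (was 1)
#4 (1,5) C  (was 4)
#5 (0,4) C  (was 3)
#6 (0,1) C  (was 4)
#7 (2,2) E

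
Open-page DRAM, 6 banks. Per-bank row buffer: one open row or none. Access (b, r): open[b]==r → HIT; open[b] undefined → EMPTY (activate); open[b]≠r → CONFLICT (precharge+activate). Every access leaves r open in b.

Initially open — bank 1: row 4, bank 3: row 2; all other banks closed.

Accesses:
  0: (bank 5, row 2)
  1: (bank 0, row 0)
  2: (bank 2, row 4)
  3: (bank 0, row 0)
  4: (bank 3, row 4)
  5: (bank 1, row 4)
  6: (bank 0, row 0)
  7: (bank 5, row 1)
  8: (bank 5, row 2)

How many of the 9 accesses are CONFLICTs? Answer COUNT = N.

#0 (5,2) E
#1 (0,0) E
#2 (2,4) E
#3 (0,0) H  (was 0)
#4 (3,4) C  (was 2)
#5 (1,4) H  (was 4)
#6 (0,0) H  (was 0)
#7 (5,1) C  (was 2)
#8 (5,2) C  (was 1)

COUNT = 3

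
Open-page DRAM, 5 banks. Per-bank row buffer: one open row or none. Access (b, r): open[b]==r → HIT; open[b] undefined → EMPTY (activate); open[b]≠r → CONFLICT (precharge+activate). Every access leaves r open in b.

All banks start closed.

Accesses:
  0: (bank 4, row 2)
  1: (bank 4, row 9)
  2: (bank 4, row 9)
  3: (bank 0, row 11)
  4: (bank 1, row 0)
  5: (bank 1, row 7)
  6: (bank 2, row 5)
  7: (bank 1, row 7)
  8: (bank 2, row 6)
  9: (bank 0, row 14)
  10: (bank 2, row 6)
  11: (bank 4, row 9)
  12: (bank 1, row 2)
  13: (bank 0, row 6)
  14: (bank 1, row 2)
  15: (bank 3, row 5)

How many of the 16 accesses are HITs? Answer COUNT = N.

COUNT = 5

0: bank 4 row 2 — prev None → EMPTY
1: bank 4 row 9 — prev 2 → CONFLICT
2: bank 4 row 9 — prev 9 → HIT
3: bank 0 row 11 — prev None → EMPTY
4: bank 1 row 0 — prev None → EMPTY
5: bank 1 row 7 — prev 0 → CONFLICT
6: bank 2 row 5 — prev None → EMPTY
7: bank 1 row 7 — prev 7 → HIT
8: bank 2 row 6 — prev 5 → CONFLICT
9: bank 0 row 14 — prev 11 → CONFLICT
10: bank 2 row 6 — prev 6 → HIT
11: bank 4 row 9 — prev 9 → HIT
12: bank 1 row 2 — prev 7 → CONFLICT
13: bank 0 row 6 — prev 14 → CONFLICT
14: bank 1 row 2 — prev 2 → HIT
15: bank 3 row 5 — prev None → EMPTY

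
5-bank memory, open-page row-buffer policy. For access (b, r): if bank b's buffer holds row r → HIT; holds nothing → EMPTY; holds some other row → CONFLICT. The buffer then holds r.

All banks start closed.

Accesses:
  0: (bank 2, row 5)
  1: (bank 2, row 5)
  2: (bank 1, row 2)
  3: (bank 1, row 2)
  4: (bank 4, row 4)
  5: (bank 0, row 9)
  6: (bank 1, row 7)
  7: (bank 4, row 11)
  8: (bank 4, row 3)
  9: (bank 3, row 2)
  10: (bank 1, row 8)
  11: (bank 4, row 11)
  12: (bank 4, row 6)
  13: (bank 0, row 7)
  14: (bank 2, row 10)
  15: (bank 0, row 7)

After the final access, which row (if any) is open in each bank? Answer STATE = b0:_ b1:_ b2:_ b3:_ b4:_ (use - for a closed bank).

STATE = b0:7 b1:8 b2:10 b3:2 b4:6

step 0: bank2 None->5 [EMPTY]
step 1: bank2 5->5 [HIT]
step 2: bank1 None->2 [EMPTY]
step 3: bank1 2->2 [HIT]
step 4: bank4 None->4 [EMPTY]
step 5: bank0 None->9 [EMPTY]
step 6: bank1 2->7 [CONFLICT]
step 7: bank4 4->11 [CONFLICT]
step 8: bank4 11->3 [CONFLICT]
step 9: bank3 None->2 [EMPTY]
step 10: bank1 7->8 [CONFLICT]
step 11: bank4 3->11 [CONFLICT]
step 12: bank4 11->6 [CONFLICT]
step 13: bank0 9->7 [CONFLICT]
step 14: bank2 5->10 [CONFLICT]
step 15: bank0 7->7 [HIT]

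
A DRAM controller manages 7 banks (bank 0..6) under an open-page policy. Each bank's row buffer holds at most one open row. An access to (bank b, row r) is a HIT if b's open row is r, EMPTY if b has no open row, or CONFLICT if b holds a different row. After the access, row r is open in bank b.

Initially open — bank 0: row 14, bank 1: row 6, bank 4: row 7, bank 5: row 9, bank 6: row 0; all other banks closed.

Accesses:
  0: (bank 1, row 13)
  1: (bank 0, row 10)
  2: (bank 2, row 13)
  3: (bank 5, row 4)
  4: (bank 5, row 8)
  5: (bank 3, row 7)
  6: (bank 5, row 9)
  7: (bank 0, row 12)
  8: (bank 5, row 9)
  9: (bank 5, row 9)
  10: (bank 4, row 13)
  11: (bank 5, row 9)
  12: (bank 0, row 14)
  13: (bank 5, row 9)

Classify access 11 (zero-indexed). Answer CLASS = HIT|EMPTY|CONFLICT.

#0 (1,13) C  (was 6)
#1 (0,10) C  (was 14)
#2 (2,13) E
#3 (5,4) C  (was 9)
#4 (5,8) C  (was 4)
#5 (3,7) E
#6 (5,9) C  (was 8)
#7 (0,12) C  (was 10)
#8 (5,9) H  (was 9)
#9 (5,9) H  (was 9)
#10 (4,13) C  (was 7)
#11 (5,9) H  (was 9)
#12 (0,14) C  (was 12)
#13 (5,9) H  (was 9)

CLASS = HIT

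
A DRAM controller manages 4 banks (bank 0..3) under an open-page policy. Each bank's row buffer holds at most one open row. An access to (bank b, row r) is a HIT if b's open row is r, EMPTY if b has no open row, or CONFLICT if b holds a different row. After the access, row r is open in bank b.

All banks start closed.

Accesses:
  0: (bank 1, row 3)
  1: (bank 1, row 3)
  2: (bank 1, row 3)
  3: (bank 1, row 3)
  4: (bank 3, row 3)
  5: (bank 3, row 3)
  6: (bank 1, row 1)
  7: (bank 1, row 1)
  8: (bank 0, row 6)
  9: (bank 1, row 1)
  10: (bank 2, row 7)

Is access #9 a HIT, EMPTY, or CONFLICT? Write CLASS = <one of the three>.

CLASS = HIT

#0 (1,3) E
#1 (1,3) H  (was 3)
#2 (1,3) H  (was 3)
#3 (1,3) H  (was 3)
#4 (3,3) E
#5 (3,3) H  (was 3)
#6 (1,1) C  (was 3)
#7 (1,1) H  (was 1)
#8 (0,6) E
#9 (1,1) H  (was 1)
#10 (2,7) E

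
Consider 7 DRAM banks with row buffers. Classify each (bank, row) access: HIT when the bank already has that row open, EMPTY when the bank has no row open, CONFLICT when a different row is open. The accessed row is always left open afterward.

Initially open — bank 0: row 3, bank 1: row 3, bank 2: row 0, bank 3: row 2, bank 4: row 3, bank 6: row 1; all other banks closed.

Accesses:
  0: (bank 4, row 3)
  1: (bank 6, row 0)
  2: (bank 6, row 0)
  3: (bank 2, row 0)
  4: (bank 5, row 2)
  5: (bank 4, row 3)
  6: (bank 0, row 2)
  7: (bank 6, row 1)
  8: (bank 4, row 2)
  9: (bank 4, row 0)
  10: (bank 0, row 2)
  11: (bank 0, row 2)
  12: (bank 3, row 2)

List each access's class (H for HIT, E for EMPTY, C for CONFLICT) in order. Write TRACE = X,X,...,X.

#0 (4,3) H  (was 3)
#1 (6,0) C  (was 1)
#2 (6,0) H  (was 0)
#3 (2,0) H  (was 0)
#4 (5,2) E
#5 (4,3) H  (was 3)
#6 (0,2) C  (was 3)
#7 (6,1) C  (was 0)
#8 (4,2) C  (was 3)
#9 (4,0) C  (was 2)
#10 (0,2) H  (was 2)
#11 (0,2) H  (was 2)
#12 (3,2) H  (was 2)

TRACE = H,C,H,H,E,H,C,C,C,C,H,H,H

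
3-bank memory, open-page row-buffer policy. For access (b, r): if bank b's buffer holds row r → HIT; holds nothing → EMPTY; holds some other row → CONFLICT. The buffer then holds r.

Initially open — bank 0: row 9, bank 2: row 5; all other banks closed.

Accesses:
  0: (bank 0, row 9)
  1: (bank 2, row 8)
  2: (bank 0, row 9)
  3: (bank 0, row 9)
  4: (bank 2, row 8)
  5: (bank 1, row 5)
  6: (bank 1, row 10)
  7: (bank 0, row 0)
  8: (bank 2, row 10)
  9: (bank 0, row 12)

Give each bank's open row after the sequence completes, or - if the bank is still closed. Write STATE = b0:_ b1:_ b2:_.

step 0: bank0 9->9 [HIT]
step 1: bank2 5->8 [CONFLICT]
step 2: bank0 9->9 [HIT]
step 3: bank0 9->9 [HIT]
step 4: bank2 8->8 [HIT]
step 5: bank1 None->5 [EMPTY]
step 6: bank1 5->10 [CONFLICT]
step 7: bank0 9->0 [CONFLICT]
step 8: bank2 8->10 [CONFLICT]
step 9: bank0 0->12 [CONFLICT]

STATE = b0:12 b1:10 b2:10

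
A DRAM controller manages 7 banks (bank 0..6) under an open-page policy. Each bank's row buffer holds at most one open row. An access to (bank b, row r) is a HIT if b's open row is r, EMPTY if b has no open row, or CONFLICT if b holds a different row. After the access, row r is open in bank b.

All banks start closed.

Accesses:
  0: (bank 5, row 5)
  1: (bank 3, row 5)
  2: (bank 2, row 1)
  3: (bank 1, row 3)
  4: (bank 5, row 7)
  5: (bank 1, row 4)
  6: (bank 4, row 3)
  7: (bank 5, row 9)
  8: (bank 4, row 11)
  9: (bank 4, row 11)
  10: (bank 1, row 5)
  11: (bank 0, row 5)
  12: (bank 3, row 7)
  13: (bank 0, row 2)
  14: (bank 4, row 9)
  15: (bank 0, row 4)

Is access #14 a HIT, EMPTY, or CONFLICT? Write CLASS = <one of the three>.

CLASS = CONFLICT

step 0: bank5 None->5 [EMPTY]
step 1: bank3 None->5 [EMPTY]
step 2: bank2 None->1 [EMPTY]
step 3: bank1 None->3 [EMPTY]
step 4: bank5 5->7 [CONFLICT]
step 5: bank1 3->4 [CONFLICT]
step 6: bank4 None->3 [EMPTY]
step 7: bank5 7->9 [CONFLICT]
step 8: bank4 3->11 [CONFLICT]
step 9: bank4 11->11 [HIT]
step 10: bank1 4->5 [CONFLICT]
step 11: bank0 None->5 [EMPTY]
step 12: bank3 5->7 [CONFLICT]
step 13: bank0 5->2 [CONFLICT]
step 14: bank4 11->9 [CONFLICT]
step 15: bank0 2->4 [CONFLICT]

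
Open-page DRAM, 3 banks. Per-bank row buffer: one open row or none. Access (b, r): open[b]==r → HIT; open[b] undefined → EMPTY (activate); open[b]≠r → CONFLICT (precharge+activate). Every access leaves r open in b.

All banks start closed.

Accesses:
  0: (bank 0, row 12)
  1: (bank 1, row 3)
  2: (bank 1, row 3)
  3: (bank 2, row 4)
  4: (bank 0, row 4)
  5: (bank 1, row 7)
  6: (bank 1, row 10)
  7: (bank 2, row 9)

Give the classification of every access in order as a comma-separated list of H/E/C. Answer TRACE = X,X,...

#0 (0,12) E
#1 (1,3) E
#2 (1,3) H  (was 3)
#3 (2,4) E
#4 (0,4) C  (was 12)
#5 (1,7) C  (was 3)
#6 (1,10) C  (was 7)
#7 (2,9) C  (was 4)

TRACE = E,E,H,E,C,C,C,C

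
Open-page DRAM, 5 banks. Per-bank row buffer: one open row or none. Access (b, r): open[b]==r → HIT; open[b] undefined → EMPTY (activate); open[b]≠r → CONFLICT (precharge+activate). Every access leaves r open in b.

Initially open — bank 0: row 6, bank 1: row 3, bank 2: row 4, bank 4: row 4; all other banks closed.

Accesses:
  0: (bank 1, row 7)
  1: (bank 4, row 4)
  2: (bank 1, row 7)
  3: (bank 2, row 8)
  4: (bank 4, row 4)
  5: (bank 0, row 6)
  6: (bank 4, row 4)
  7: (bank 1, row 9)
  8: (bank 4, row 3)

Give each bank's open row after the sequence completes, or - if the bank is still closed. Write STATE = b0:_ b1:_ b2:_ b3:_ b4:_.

0: bank 1 row 7 — prev 3 → CONFLICT
1: bank 4 row 4 — prev 4 → HIT
2: bank 1 row 7 — prev 7 → HIT
3: bank 2 row 8 — prev 4 → CONFLICT
4: bank 4 row 4 — prev 4 → HIT
5: bank 0 row 6 — prev 6 → HIT
6: bank 4 row 4 — prev 4 → HIT
7: bank 1 row 9 — prev 7 → CONFLICT
8: bank 4 row 3 — prev 4 → CONFLICT

STATE = b0:6 b1:9 b2:8 b3:- b4:3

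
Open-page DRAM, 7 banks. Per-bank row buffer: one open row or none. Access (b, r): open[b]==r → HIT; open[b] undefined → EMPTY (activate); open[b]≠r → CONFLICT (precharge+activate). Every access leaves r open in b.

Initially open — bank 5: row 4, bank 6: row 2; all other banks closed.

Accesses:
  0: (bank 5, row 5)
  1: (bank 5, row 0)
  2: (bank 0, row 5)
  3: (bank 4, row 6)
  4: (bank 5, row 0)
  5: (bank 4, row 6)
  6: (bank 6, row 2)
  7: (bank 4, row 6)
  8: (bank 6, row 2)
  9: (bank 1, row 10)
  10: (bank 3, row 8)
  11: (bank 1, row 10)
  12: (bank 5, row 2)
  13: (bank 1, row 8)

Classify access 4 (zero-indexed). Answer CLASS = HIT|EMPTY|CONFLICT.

  [0] b5 r5: had r4 ⇒ C
  [1] b5 r0: had r5 ⇒ C
  [2] b0 r5: no row ⇒ E
  [3] b4 r6: no row ⇒ E
  [4] b5 r0: had r0 ⇒ H
  [5] b4 r6: had r6 ⇒ H
  [6] b6 r2: had r2 ⇒ H
  [7] b4 r6: had r6 ⇒ H
  [8] b6 r2: had r2 ⇒ H
  [9] b1 r10: no row ⇒ E
  [10] b3 r8: no row ⇒ E
  [11] b1 r10: had r10 ⇒ H
  [12] b5 r2: had r0 ⇒ C
  [13] b1 r8: had r10 ⇒ C

CLASS = HIT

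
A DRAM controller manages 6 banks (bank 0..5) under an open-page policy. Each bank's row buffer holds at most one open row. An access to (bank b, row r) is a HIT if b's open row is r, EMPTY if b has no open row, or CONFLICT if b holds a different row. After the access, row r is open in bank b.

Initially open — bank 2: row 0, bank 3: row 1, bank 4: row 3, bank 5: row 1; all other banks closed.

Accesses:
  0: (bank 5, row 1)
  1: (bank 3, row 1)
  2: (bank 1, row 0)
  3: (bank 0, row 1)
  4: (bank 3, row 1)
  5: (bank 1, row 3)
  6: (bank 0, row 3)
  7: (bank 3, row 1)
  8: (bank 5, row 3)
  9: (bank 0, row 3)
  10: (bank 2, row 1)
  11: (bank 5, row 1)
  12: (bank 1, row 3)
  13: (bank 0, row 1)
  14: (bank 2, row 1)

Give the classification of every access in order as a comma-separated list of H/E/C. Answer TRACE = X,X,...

0: bank 5 row 1 — prev 1 → HIT
1: bank 3 row 1 — prev 1 → HIT
2: bank 1 row 0 — prev None → EMPTY
3: bank 0 row 1 — prev None → EMPTY
4: bank 3 row 1 — prev 1 → HIT
5: bank 1 row 3 — prev 0 → CONFLICT
6: bank 0 row 3 — prev 1 → CONFLICT
7: bank 3 row 1 — prev 1 → HIT
8: bank 5 row 3 — prev 1 → CONFLICT
9: bank 0 row 3 — prev 3 → HIT
10: bank 2 row 1 — prev 0 → CONFLICT
11: bank 5 row 1 — prev 3 → CONFLICT
12: bank 1 row 3 — prev 3 → HIT
13: bank 0 row 1 — prev 3 → CONFLICT
14: bank 2 row 1 — prev 1 → HIT

TRACE = H,H,E,E,H,C,C,H,C,H,C,C,H,C,H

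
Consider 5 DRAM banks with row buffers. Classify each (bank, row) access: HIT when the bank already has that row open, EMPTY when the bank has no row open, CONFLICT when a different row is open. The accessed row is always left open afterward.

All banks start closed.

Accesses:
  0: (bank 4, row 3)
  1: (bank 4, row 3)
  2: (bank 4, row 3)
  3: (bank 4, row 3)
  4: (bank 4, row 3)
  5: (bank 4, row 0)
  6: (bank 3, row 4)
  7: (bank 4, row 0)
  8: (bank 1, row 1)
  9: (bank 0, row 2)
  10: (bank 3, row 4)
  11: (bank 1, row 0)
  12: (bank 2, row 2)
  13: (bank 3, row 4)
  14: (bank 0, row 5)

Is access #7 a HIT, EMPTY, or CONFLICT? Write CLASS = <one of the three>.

CLASS = HIT

  [0] b4 r3: no row ⇒ E
  [1] b4 r3: had r3 ⇒ H
  [2] b4 r3: had r3 ⇒ H
  [3] b4 r3: had r3 ⇒ H
  [4] b4 r3: had r3 ⇒ H
  [5] b4 r0: had r3 ⇒ C
  [6] b3 r4: no row ⇒ E
  [7] b4 r0: had r0 ⇒ H
  [8] b1 r1: no row ⇒ E
  [9] b0 r2: no row ⇒ E
  [10] b3 r4: had r4 ⇒ H
  [11] b1 r0: had r1 ⇒ C
  [12] b2 r2: no row ⇒ E
  [13] b3 r4: had r4 ⇒ H
  [14] b0 r5: had r2 ⇒ C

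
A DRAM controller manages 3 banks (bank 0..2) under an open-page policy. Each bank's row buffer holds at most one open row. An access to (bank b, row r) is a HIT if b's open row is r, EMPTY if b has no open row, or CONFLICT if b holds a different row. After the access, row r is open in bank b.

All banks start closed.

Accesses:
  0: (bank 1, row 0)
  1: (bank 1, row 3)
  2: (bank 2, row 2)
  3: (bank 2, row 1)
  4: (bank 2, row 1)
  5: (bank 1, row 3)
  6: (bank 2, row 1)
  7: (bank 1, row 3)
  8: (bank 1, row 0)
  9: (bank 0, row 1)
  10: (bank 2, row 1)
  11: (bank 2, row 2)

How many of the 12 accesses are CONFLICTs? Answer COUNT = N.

0: bank 1 row 0 — prev None → EMPTY
1: bank 1 row 3 — prev 0 → CONFLICT
2: bank 2 row 2 — prev None → EMPTY
3: bank 2 row 1 — prev 2 → CONFLICT
4: bank 2 row 1 — prev 1 → HIT
5: bank 1 row 3 — prev 3 → HIT
6: bank 2 row 1 — prev 1 → HIT
7: bank 1 row 3 — prev 3 → HIT
8: bank 1 row 0 — prev 3 → CONFLICT
9: bank 0 row 1 — prev None → EMPTY
10: bank 2 row 1 — prev 1 → HIT
11: bank 2 row 2 — prev 1 → CONFLICT

COUNT = 4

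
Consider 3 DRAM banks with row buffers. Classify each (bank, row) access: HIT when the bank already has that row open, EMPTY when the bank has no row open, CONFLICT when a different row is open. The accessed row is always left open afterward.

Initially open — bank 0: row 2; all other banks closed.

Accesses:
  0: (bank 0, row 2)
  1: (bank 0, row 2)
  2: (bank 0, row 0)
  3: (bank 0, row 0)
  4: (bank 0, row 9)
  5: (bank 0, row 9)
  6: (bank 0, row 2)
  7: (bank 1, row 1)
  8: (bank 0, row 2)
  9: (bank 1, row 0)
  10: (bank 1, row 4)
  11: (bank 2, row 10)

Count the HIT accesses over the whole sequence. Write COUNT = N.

  [0] b0 r2: had r2 ⇒ H
  [1] b0 r2: had r2 ⇒ H
  [2] b0 r0: had r2 ⇒ C
  [3] b0 r0: had r0 ⇒ H
  [4] b0 r9: had r0 ⇒ C
  [5] b0 r9: had r9 ⇒ H
  [6] b0 r2: had r9 ⇒ C
  [7] b1 r1: no row ⇒ E
  [8] b0 r2: had r2 ⇒ H
  [9] b1 r0: had r1 ⇒ C
  [10] b1 r4: had r0 ⇒ C
  [11] b2 r10: no row ⇒ E

COUNT = 5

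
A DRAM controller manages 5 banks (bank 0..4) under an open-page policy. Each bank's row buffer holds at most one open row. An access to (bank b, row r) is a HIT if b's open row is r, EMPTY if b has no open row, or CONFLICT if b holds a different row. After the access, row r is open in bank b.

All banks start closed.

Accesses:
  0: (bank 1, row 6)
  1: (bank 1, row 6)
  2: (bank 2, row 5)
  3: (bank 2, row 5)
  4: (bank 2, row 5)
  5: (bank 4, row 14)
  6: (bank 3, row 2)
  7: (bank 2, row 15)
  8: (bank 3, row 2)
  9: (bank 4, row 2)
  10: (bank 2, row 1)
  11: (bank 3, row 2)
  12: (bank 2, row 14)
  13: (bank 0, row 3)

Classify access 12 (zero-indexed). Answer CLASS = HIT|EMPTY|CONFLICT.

CLASS = CONFLICT

  [0] b1 r6: no row ⇒ E
  [1] b1 r6: had r6 ⇒ H
  [2] b2 r5: no row ⇒ E
  [3] b2 r5: had r5 ⇒ H
  [4] b2 r5: had r5 ⇒ H
  [5] b4 r14: no row ⇒ E
  [6] b3 r2: no row ⇒ E
  [7] b2 r15: had r5 ⇒ C
  [8] b3 r2: had r2 ⇒ H
  [9] b4 r2: had r14 ⇒ C
  [10] b2 r1: had r15 ⇒ C
  [11] b3 r2: had r2 ⇒ H
  [12] b2 r14: had r1 ⇒ C
  [13] b0 r3: no row ⇒ E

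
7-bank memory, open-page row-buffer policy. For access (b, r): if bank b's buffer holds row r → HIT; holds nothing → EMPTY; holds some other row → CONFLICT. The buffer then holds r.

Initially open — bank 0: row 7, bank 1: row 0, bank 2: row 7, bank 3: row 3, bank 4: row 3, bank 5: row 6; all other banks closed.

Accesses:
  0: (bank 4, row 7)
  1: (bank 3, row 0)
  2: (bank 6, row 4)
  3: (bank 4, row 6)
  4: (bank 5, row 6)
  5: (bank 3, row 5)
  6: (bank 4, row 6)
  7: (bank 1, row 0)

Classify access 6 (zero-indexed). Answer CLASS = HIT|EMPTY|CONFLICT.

0: bank 4 row 7 — prev 3 → CONFLICT
1: bank 3 row 0 — prev 3 → CONFLICT
2: bank 6 row 4 — prev None → EMPTY
3: bank 4 row 6 — prev 7 → CONFLICT
4: bank 5 row 6 — prev 6 → HIT
5: bank 3 row 5 — prev 0 → CONFLICT
6: bank 4 row 6 — prev 6 → HIT
7: bank 1 row 0 — prev 0 → HIT

CLASS = HIT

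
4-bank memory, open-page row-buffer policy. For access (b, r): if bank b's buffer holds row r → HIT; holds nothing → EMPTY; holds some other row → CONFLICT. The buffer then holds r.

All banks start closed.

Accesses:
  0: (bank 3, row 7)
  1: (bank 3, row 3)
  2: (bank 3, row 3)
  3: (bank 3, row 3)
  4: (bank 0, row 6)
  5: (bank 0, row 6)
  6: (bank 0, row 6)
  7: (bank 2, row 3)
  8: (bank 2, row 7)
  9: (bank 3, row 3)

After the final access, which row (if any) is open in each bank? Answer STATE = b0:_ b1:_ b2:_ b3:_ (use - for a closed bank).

STATE = b0:6 b1:- b2:7 b3:3

step 0: bank3 None->7 [EMPTY]
step 1: bank3 7->3 [CONFLICT]
step 2: bank3 3->3 [HIT]
step 3: bank3 3->3 [HIT]
step 4: bank0 None->6 [EMPTY]
step 5: bank0 6->6 [HIT]
step 6: bank0 6->6 [HIT]
step 7: bank2 None->3 [EMPTY]
step 8: bank2 3->7 [CONFLICT]
step 9: bank3 3->3 [HIT]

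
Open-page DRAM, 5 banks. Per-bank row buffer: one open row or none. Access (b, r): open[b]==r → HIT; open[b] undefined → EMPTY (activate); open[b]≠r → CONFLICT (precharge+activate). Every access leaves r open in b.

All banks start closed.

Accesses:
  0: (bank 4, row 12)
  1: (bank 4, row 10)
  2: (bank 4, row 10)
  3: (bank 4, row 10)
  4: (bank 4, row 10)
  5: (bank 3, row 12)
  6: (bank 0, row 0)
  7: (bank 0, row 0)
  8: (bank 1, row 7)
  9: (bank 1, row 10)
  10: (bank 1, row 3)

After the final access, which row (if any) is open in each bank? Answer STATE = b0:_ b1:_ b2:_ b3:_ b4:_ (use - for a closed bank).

  [0] b4 r12: no row ⇒ E
  [1] b4 r10: had r12 ⇒ C
  [2] b4 r10: had r10 ⇒ H
  [3] b4 r10: had r10 ⇒ H
  [4] b4 r10: had r10 ⇒ H
  [5] b3 r12: no row ⇒ E
  [6] b0 r0: no row ⇒ E
  [7] b0 r0: had r0 ⇒ H
  [8] b1 r7: no row ⇒ E
  [9] b1 r10: had r7 ⇒ C
  [10] b1 r3: had r10 ⇒ C

STATE = b0:0 b1:3 b2:- b3:12 b4:10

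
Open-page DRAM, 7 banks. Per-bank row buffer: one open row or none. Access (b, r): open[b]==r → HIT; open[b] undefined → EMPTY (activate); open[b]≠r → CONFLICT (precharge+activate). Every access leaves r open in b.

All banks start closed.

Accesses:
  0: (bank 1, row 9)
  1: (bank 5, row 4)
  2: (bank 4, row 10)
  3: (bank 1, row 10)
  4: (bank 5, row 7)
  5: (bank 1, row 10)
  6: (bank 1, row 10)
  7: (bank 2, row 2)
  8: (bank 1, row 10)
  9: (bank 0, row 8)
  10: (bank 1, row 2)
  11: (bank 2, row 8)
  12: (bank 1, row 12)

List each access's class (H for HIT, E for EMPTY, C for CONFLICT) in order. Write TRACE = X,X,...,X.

TRACE = E,E,E,C,C,H,H,E,H,E,C,C,C

#0 (1,9) E
#1 (5,4) E
#2 (4,10) E
#3 (1,10) C  (was 9)
#4 (5,7) C  (was 4)
#5 (1,10) H  (was 10)
#6 (1,10) H  (was 10)
#7 (2,2) E
#8 (1,10) H  (was 10)
#9 (0,8) E
#10 (1,2) C  (was 10)
#11 (2,8) C  (was 2)
#12 (1,12) C  (was 2)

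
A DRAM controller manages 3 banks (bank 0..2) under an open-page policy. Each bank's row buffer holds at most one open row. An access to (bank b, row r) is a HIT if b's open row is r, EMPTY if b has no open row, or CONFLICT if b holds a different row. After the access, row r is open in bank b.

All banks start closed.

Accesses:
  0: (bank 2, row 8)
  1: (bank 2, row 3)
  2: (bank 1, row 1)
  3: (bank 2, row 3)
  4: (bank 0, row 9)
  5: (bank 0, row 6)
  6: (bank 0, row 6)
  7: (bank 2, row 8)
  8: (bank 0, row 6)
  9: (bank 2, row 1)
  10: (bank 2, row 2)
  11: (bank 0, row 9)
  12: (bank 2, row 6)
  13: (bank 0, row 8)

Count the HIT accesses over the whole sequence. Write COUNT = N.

  [0] b2 r8: no row ⇒ E
  [1] b2 r3: had r8 ⇒ C
  [2] b1 r1: no row ⇒ E
  [3] b2 r3: had r3 ⇒ H
  [4] b0 r9: no row ⇒ E
  [5] b0 r6: had r9 ⇒ C
  [6] b0 r6: had r6 ⇒ H
  [7] b2 r8: had r3 ⇒ C
  [8] b0 r6: had r6 ⇒ H
  [9] b2 r1: had r8 ⇒ C
  [10] b2 r2: had r1 ⇒ C
  [11] b0 r9: had r6 ⇒ C
  [12] b2 r6: had r2 ⇒ C
  [13] b0 r8: had r9 ⇒ C

COUNT = 3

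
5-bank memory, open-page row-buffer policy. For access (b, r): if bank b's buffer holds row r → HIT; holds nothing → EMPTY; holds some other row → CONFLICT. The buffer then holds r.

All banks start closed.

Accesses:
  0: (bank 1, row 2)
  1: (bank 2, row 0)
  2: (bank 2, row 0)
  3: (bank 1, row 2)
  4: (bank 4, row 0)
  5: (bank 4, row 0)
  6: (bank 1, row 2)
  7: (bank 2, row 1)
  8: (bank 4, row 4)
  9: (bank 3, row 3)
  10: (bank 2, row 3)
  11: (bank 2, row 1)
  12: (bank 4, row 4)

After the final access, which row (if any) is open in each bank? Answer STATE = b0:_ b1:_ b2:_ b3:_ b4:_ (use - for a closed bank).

0: bank 1 row 2 — prev None → EMPTY
1: bank 2 row 0 — prev None → EMPTY
2: bank 2 row 0 — prev 0 → HIT
3: bank 1 row 2 — prev 2 → HIT
4: bank 4 row 0 — prev None → EMPTY
5: bank 4 row 0 — prev 0 → HIT
6: bank 1 row 2 — prev 2 → HIT
7: bank 2 row 1 — prev 0 → CONFLICT
8: bank 4 row 4 — prev 0 → CONFLICT
9: bank 3 row 3 — prev None → EMPTY
10: bank 2 row 3 — prev 1 → CONFLICT
11: bank 2 row 1 — prev 3 → CONFLICT
12: bank 4 row 4 — prev 4 → HIT

STATE = b0:- b1:2 b2:1 b3:3 b4:4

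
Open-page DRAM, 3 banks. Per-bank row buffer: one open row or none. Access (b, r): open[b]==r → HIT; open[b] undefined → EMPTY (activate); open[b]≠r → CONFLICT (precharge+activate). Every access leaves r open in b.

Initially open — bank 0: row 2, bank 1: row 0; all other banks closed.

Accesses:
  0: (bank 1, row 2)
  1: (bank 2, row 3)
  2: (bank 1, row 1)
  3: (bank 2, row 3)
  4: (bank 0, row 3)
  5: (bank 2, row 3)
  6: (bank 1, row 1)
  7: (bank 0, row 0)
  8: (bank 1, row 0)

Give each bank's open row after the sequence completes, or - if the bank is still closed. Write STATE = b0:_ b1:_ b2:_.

step 0: bank1 0->2 [CONFLICT]
step 1: bank2 None->3 [EMPTY]
step 2: bank1 2->1 [CONFLICT]
step 3: bank2 3->3 [HIT]
step 4: bank0 2->3 [CONFLICT]
step 5: bank2 3->3 [HIT]
step 6: bank1 1->1 [HIT]
step 7: bank0 3->0 [CONFLICT]
step 8: bank1 1->0 [CONFLICT]

STATE = b0:0 b1:0 b2:3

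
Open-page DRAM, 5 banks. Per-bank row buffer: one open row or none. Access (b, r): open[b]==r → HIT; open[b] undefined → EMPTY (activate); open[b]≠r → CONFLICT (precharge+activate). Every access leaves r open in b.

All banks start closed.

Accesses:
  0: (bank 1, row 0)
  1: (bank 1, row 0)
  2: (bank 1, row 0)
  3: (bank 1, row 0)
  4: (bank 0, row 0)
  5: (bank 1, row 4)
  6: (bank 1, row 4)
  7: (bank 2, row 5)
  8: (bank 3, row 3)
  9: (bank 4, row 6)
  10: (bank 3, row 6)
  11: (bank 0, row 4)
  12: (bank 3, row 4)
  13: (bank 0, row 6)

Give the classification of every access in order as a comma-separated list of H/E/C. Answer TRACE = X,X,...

  [0] b1 r0: no row ⇒ E
  [1] b1 r0: had r0 ⇒ H
  [2] b1 r0: had r0 ⇒ H
  [3] b1 r0: had r0 ⇒ H
  [4] b0 r0: no row ⇒ E
  [5] b1 r4: had r0 ⇒ C
  [6] b1 r4: had r4 ⇒ H
  [7] b2 r5: no row ⇒ E
  [8] b3 r3: no row ⇒ E
  [9] b4 r6: no row ⇒ E
  [10] b3 r6: had r3 ⇒ C
  [11] b0 r4: had r0 ⇒ C
  [12] b3 r4: had r6 ⇒ C
  [13] b0 r6: had r4 ⇒ C

TRACE = E,H,H,H,E,C,H,E,E,E,C,C,C,C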